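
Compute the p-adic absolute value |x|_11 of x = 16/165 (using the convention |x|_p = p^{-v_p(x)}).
|16/165|_11 = 11

Step 1 — compute v_11(x) by factoring powers of 11 out of the numerator and denominator: v_11(16/165) = -1. Step 2 — apply |x|_p = p^{-v_p(x)} = 11^{1} = 11.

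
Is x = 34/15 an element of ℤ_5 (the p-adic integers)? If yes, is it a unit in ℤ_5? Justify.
x ∉ ℤ_5 (v_5(x) = -1 < 0)

ℤ_5 = {x ∈ ℚ_5 : v_5(x) ≥ 0} and ℤ_5^× = {x ∈ ℤ_5 : v_5(x) = 0}. Here v_5(34/15) = v_5(num) − v_5(den) = -1; compare against these criteria.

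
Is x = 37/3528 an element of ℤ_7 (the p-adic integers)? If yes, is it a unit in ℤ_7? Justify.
x ∉ ℤ_7 (v_7(x) = -2 < 0)

ℤ_7 = {x ∈ ℚ_7 : v_7(x) ≥ 0} and ℤ_7^× = {x ∈ ℤ_7 : v_7(x) = 0}. Here v_7(37/3528) = v_7(num) − v_7(den) = -2; compare against these criteria.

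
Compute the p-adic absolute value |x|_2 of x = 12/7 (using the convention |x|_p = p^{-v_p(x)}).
|12/7|_2 = 1/4

Step 1 — compute v_2(x) by factoring powers of 2 out of the numerator and denominator: v_2(12/7) = 2. Step 2 — apply |x|_p = p^{-v_p(x)} = 2^{-2} = 1/4.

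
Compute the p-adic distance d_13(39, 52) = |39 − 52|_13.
d_13(39, 52) = 1/13

Step 1 — x − y = 39 − 52 = -13. Step 2 — v_13(-13) = 1 (factor: -13 = −(13^1 · 1); the sign does not affect v_p). Step 3 — |x − y|_13 = 13^{-1} = 1/13.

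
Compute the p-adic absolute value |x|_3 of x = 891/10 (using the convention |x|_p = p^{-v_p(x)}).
|891/10|_3 = 1/81

Step 1 — compute v_3(x) by factoring powers of 3 out of the numerator and denominator: v_3(891/10) = 4. Step 2 — apply |x|_p = p^{-v_p(x)} = 3^{-4} = 1/81.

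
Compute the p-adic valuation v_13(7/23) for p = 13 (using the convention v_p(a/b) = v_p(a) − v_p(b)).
v_13(7/23) = 0

Factor powers of 13 from the numerator and denominator of the reduced fraction: 7 = 13^0 · 7 and 23 = 13^0 · 23. Apply v_p(a/b) = v_p(a) − v_p(b): v_13(7/23) = 0 − 0 = 0.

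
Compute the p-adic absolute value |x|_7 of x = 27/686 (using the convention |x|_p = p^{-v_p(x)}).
|27/686|_7 = 343

Step 1 — compute v_7(x) by factoring powers of 7 out of the numerator and denominator: v_7(27/686) = -3. Step 2 — apply |x|_p = p^{-v_p(x)} = 7^{3} = 343.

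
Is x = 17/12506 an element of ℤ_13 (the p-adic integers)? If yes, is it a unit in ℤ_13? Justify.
x ∉ ℤ_13 (v_13(x) = -2 < 0)

ℤ_13 = {x ∈ ℚ_13 : v_13(x) ≥ 0} and ℤ_13^× = {x ∈ ℤ_13 : v_13(x) = 0}. Here v_13(17/12506) = v_13(num) − v_13(den) = -2; compare against these criteria.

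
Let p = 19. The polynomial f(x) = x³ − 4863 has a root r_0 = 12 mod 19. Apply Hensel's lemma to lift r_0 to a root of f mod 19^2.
r_1 = 107 (mod 361)

Hensel: r_{i+1} = r_i − f(r_i)/f′(r_i) mod 19^{i+2}, where f′(x) = 3x². Iterate:
  r_0 = 12 (mod 19)
  r_1 = 107 (mod 361)
Final: r = 107 with f(r) ≡ 0 mod 19^2.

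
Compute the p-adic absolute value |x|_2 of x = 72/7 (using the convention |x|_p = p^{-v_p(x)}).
|72/7|_2 = 1/8

Step 1 — compute v_2(x) by factoring powers of 2 out of the numerator and denominator: v_2(72/7) = 3. Step 2 — apply |x|_p = p^{-v_p(x)} = 2^{-3} = 1/8.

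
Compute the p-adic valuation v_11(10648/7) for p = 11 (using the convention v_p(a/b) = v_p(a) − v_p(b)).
v_11(10648/7) = 3

Factor powers of 11 from the numerator and denominator of the reduced fraction: 10648 = 11^3 · 8 and 7 = 11^0 · 7. Apply v_p(a/b) = v_p(a) − v_p(b): v_11(10648/7) = 3 − 0 = 3.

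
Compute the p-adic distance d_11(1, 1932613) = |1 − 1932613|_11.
d_11(1, 1932613) = 1/161051

Step 1 — x − y = 1 − 1932613 = -1932612. Step 2 — v_11(-1932612) = 5 (factor: -1932612 = −(11^5 · 12); the sign does not affect v_p). Step 3 — |x − y|_11 = 11^{-5} = 1/161051.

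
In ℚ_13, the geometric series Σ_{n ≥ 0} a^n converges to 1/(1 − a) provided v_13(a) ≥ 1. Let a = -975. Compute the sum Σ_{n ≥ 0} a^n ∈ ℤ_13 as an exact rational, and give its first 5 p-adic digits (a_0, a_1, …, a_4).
Σ a^n = 1/(1 − a) = 1/976;  first 5 digits = (1, 3, 3, 4, 6)

v_13(a) = 1 ≥ 1, so the series converges in ℤ_13 to 1/(1 − a) = 1/(1 − (-975)) = 1/976. Expand this rational in ℤ_13: compute digits iteratively via d_i = x_i mod 13, x_{i+1} = (x_i − d_i)/13. The first 5 digits are (1, 3, 3, 4, 6).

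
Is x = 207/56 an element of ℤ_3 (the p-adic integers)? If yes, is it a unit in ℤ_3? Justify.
x ∈ ℤ_3 but not a unit; v_3(x) = 2 > 0

ℤ_3 = {x ∈ ℚ_3 : v_3(x) ≥ 0} and ℤ_3^× = {x ∈ ℤ_3 : v_3(x) = 0}. Here v_3(207/56) = v_3(num) − v_3(den) = 2; compare against these criteria.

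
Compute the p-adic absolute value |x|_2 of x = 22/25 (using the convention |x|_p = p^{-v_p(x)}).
|22/25|_2 = 1/2

Step 1 — compute v_2(x) by factoring powers of 2 out of the numerator and denominator: v_2(22/25) = 1. Step 2 — apply |x|_p = p^{-v_p(x)} = 2^{-1} = 1/2.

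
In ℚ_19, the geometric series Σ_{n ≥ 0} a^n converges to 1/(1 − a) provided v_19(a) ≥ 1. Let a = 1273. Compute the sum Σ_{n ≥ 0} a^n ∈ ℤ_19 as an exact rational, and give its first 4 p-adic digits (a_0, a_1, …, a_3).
Σ a^n = 1/(1 − a) = -1/1272;  first 4 digits = (1, 10, 8, 1)

v_19(a) = 1 ≥ 1, so the series converges in ℤ_19 to 1/(1 − a) = 1/(1 − 1273) = -1/1272. Expand this rational in ℤ_19: compute digits iteratively via d_i = x_i mod 19, x_{i+1} = (x_i − d_i)/19. The first 4 digits are (1, 10, 8, 1).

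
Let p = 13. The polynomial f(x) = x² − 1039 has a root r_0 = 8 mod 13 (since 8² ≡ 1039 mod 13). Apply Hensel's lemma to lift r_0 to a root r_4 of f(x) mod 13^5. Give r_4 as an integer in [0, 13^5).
r_4 = 11318 (mod 371293)

Hensel's recurrence: r_{i+1} = r_i − f(r_i)·(f′(r_i))^{-1} mod 13^{i+2}, with f′(x) = 2x. Iterate:
  r_0 = 8 (mod 13)
  r_1 = 164 (mod 169)
  r_2 = 333 (mod 2197)
  r_3 = 11318 (mod 28561)
  r_4 = 11318 (mod 371293)
Final: r_4 = 11318, and one checks f(r_4) ≡ 0 mod 13^5.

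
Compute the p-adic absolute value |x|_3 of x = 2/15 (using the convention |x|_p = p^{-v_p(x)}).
|2/15|_3 = 3

Step 1 — compute v_3(x) by factoring powers of 3 out of the numerator and denominator: v_3(2/15) = -1. Step 2 — apply |x|_p = p^{-v_p(x)} = 3^{1} = 3.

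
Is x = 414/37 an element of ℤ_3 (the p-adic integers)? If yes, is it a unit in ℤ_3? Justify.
x ∈ ℤ_3 but not a unit; v_3(x) = 2 > 0

ℤ_3 = {x ∈ ℚ_3 : v_3(x) ≥ 0} and ℤ_3^× = {x ∈ ℤ_3 : v_3(x) = 0}. Here v_3(414/37) = v_3(num) − v_3(den) = 2; compare against these criteria.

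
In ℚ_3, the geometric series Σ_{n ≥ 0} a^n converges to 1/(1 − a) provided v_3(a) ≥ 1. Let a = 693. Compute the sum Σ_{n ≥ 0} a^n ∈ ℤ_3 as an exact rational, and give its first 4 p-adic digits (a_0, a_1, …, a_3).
Σ a^n = 1/(1 − a) = -1/692;  first 4 digits = (1, 0, 2, 1)

v_3(a) = 2 ≥ 1, so the series converges in ℤ_3 to 1/(1 − a) = 1/(1 − 693) = -1/692. Expand this rational in ℤ_3: compute digits iteratively via d_i = x_i mod 3, x_{i+1} = (x_i − d_i)/3. The first 4 digits are (1, 0, 2, 1).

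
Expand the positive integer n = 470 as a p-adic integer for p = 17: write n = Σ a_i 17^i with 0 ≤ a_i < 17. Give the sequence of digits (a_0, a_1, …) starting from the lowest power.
(a_0, a_1, …) = (11, 10, 1)

Repeated division by 17 gives the digits low-to-high: 470 = 11 + 10·17^1 + 1·17^2. Digit sequence: (11, 10, 1).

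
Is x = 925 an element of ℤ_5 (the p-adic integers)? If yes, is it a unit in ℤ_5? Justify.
x ∈ ℤ_5 but not a unit; v_5(x) = 2 > 0

ℤ_5 = {x ∈ ℚ_5 : v_5(x) ≥ 0} and ℤ_5^× = {x ∈ ℤ_5 : v_5(x) = 0}. Here v_5(925) = v_5(num) − v_5(den) = 2; compare against these criteria.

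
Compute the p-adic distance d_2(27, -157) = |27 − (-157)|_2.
d_2(27, -157) = 1/8

Step 1 — x − y = 27 − (-157) = 184. Step 2 — v_2(184) = 3 (factor: 184 = (2^3 · 23); the sign does not affect v_p). Step 3 — |x − y|_2 = 2^{-3} = 1/8.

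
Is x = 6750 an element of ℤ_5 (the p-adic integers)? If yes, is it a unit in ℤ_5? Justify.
x ∈ ℤ_5 but not a unit; v_5(x) = 3 > 0

ℤ_5 = {x ∈ ℚ_5 : v_5(x) ≥ 0} and ℤ_5^× = {x ∈ ℤ_5 : v_5(x) = 0}. Here v_5(6750) = v_5(num) − v_5(den) = 3; compare against these criteria.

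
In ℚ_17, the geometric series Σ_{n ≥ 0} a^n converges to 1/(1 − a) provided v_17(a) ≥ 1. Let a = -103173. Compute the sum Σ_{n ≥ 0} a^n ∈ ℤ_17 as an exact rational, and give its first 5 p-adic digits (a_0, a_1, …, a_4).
Σ a^n = 1/(1 − a) = 1/103174;  first 5 digits = (1, 0, 0, 13, 15)

v_17(a) = 3 ≥ 1, so the series converges in ℤ_17 to 1/(1 − a) = 1/(1 − (-103173)) = 1/103174. Expand this rational in ℤ_17: compute digits iteratively via d_i = x_i mod 17, x_{i+1} = (x_i − d_i)/17. The first 5 digits are (1, 0, 0, 13, 15).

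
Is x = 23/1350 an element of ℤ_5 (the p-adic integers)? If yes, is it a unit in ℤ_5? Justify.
x ∉ ℤ_5 (v_5(x) = -2 < 0)

ℤ_5 = {x ∈ ℚ_5 : v_5(x) ≥ 0} and ℤ_5^× = {x ∈ ℤ_5 : v_5(x) = 0}. Here v_5(23/1350) = v_5(num) − v_5(den) = -2; compare against these criteria.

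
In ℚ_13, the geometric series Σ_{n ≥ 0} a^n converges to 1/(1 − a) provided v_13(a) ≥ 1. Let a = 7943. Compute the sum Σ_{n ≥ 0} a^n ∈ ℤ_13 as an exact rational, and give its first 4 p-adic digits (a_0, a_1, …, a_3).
Σ a^n = 1/(1 − a) = -1/7942;  first 4 digits = (1, 0, 8, 3)

v_13(a) = 2 ≥ 1, so the series converges in ℤ_13 to 1/(1 − a) = 1/(1 − 7943) = -1/7942. Expand this rational in ℤ_13: compute digits iteratively via d_i = x_i mod 13, x_{i+1} = (x_i − d_i)/13. The first 4 digits are (1, 0, 8, 3).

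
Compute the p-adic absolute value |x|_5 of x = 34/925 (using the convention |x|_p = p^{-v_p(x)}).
|34/925|_5 = 25

Step 1 — compute v_5(x) by factoring powers of 5 out of the numerator and denominator: v_5(34/925) = -2. Step 2 — apply |x|_p = p^{-v_p(x)} = 5^{2} = 25.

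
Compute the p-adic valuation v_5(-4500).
v_5(-4500) = 3

v_5(n) is the largest exponent k such that 5^k divides n. Factor out: -4500 = -5^3 · 36. (Sign doesn't affect v_p.) So v_5(-4500) = 3.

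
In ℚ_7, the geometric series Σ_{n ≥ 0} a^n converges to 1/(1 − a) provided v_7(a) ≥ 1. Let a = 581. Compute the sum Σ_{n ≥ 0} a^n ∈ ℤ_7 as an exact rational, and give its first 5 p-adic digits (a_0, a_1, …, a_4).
Σ a^n = 1/(1 − a) = -1/580;  first 5 digits = (1, 6, 5, 4, 2)

v_7(a) = 1 ≥ 1, so the series converges in ℤ_7 to 1/(1 − a) = 1/(1 − 581) = -1/580. Expand this rational in ℤ_7: compute digits iteratively via d_i = x_i mod 7, x_{i+1} = (x_i − d_i)/7. The first 5 digits are (1, 6, 5, 4, 2).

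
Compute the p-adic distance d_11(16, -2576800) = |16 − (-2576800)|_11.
d_11(16, -2576800) = 1/161051

Step 1 — x − y = 16 − (-2576800) = 2576816. Step 2 — v_11(2576816) = 5 (factor: 2576816 = (11^5 · 16); the sign does not affect v_p). Step 3 — |x − y|_11 = 11^{-5} = 1/161051.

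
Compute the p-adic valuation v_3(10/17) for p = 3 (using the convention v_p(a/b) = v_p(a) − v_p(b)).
v_3(10/17) = 0

Factor powers of 3 from the numerator and denominator of the reduced fraction: 10 = 3^0 · 10 and 17 = 3^0 · 17. Apply v_p(a/b) = v_p(a) − v_p(b): v_3(10/17) = 0 − 0 = 0.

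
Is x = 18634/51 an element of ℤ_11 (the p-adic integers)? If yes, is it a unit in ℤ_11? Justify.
x ∈ ℤ_11 but not a unit; v_11(x) = 3 > 0

ℤ_11 = {x ∈ ℚ_11 : v_11(x) ≥ 0} and ℤ_11^× = {x ∈ ℤ_11 : v_11(x) = 0}. Here v_11(18634/51) = v_11(num) − v_11(den) = 3; compare against these criteria.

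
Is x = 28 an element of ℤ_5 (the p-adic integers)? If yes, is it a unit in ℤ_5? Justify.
x ∈ ℤ_5^× (unit); v_5(x) = 0

ℤ_5 = {x ∈ ℚ_5 : v_5(x) ≥ 0} and ℤ_5^× = {x ∈ ℤ_5 : v_5(x) = 0}. Here v_5(28) = v_5(num) − v_5(den) = 0; compare against these criteria.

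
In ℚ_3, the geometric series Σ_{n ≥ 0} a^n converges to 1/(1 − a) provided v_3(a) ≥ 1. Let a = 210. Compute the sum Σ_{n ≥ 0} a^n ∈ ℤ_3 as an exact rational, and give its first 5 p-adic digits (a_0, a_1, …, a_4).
Σ a^n = 1/(1 − a) = -1/209;  first 5 digits = (1, 1, 0, 1, 2)

v_3(a) = 1 ≥ 1, so the series converges in ℤ_3 to 1/(1 − a) = 1/(1 − 210) = -1/209. Expand this rational in ℤ_3: compute digits iteratively via d_i = x_i mod 3, x_{i+1} = (x_i − d_i)/3. The first 5 digits are (1, 1, 0, 1, 2).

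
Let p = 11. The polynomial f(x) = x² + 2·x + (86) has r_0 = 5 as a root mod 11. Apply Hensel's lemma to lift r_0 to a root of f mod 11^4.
r_3 = 1215 (mod 14641)

Hensel: r_{i+1} = r_i − f(r_i)·(f′(r_i))^{-1} mod 11^{i+2}, f′(x) = 2x + 2. Iterate:
  r_0 = 5 (mod 11)
  r_1 = 5 (mod 121)
  r_2 = 1215 (mod 1331)
  r_3 = 1215 (mod 14641)
Final: r = 1215 satisfies f(r) ≡ 0 mod 11^4.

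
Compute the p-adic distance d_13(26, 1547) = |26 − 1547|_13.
d_13(26, 1547) = 1/169

Step 1 — x − y = 26 − 1547 = -1521. Step 2 — v_13(-1521) = 2 (factor: -1521 = −(13^2 · 9); the sign does not affect v_p). Step 3 — |x − y|_13 = 13^{-2} = 1/169.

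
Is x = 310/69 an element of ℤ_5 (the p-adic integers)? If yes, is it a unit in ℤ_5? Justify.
x ∈ ℤ_5 but not a unit; v_5(x) = 1 > 0

ℤ_5 = {x ∈ ℚ_5 : v_5(x) ≥ 0} and ℤ_5^× = {x ∈ ℤ_5 : v_5(x) = 0}. Here v_5(310/69) = v_5(num) − v_5(den) = 1; compare against these criteria.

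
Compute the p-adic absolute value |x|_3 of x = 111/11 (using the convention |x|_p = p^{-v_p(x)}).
|111/11|_3 = 1/3

Step 1 — compute v_3(x) by factoring powers of 3 out of the numerator and denominator: v_3(111/11) = 1. Step 2 — apply |x|_p = p^{-v_p(x)} = 3^{-1} = 1/3.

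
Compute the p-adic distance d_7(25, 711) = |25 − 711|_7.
d_7(25, 711) = 1/343

Step 1 — x − y = 25 − 711 = -686. Step 2 — v_7(-686) = 3 (factor: -686 = −(7^3 · 2); the sign does not affect v_p). Step 3 — |x − y|_7 = 7^{-3} = 1/343.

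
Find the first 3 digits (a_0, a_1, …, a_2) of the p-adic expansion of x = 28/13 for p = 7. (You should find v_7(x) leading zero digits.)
(a_0, …, a_2) = (0, 3, 5)

v_7(28/13) = 1, so a_0 = ... = a_0 = 0. Factor out: x = 7^1 · u with u = 4/13 a unit in ℤ_7. Expand u iteratively via a_{v+i} = u_i mod 7, u_{i+1} = (u_i − a_{v+i})/7:
  u_0 = 4/13;  a_1 = 3;  u_1 = (u_0 − 3)/7 = -5/13
  u_1 = -5/13;  a_2 = 5;  u_2 = (u_1 − 5)/7 = -10/13
Digits: (0, 3, 5).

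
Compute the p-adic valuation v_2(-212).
v_2(-212) = 2

v_2(n) is the largest exponent k such that 2^k divides n. Factor out: -212 = -2^2 · 53. (Sign doesn't affect v_p.) So v_2(-212) = 2.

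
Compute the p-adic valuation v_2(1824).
v_2(1824) = 5

v_2(n) is the largest exponent k such that 2^k divides n. Factor out: 1824 = 2^5 · 57. (Sign doesn't affect v_p.) So v_2(1824) = 5.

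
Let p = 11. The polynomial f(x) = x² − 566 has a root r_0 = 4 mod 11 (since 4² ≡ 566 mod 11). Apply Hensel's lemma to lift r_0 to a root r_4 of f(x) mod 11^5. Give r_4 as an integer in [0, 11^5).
r_4 = 34951 (mod 161051)

Hensel's recurrence: r_{i+1} = r_i − f(r_i)·(f′(r_i))^{-1} mod 11^{i+2}, with f′(x) = 2x. Iterate:
  r_0 = 4 (mod 11)
  r_1 = 103 (mod 121)
  r_2 = 345 (mod 1331)
  r_3 = 5669 (mod 14641)
  r_4 = 34951 (mod 161051)
Final: r_4 = 34951, and one checks f(r_4) ≡ 0 mod 11^5.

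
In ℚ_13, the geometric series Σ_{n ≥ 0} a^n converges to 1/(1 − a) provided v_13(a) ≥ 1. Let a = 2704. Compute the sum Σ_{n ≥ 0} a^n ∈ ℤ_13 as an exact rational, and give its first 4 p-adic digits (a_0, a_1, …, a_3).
Σ a^n = 1/(1 − a) = -1/2703;  first 4 digits = (1, 0, 3, 1)

v_13(a) = 2 ≥ 1, so the series converges in ℤ_13 to 1/(1 − a) = 1/(1 − 2704) = -1/2703. Expand this rational in ℤ_13: compute digits iteratively via d_i = x_i mod 13, x_{i+1} = (x_i − d_i)/13. The first 4 digits are (1, 0, 3, 1).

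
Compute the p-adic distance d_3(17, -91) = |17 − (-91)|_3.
d_3(17, -91) = 1/27

Step 1 — x − y = 17 − (-91) = 108. Step 2 — v_3(108) = 3 (factor: 108 = (3^3 · 4); the sign does not affect v_p). Step 3 — |x − y|_3 = 3^{-3} = 1/27.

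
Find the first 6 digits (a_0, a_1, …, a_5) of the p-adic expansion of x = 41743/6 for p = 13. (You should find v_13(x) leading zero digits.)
(a_0, …, a_5) = (0, 0, 0, 1, 11, 10)

v_13(41743/6) = 3, so a_0 = ... = a_2 = 0. Factor out: x = 13^3 · u with u = 19/6 a unit in ℤ_13. Expand u iteratively via a_{v+i} = u_i mod 13, u_{i+1} = (u_i − a_{v+i})/13:
  u_0 = 19/6;  a_3 = 1;  u_1 = (u_0 − 1)/13 = 1/6
  u_1 = 1/6;  a_4 = 11;  u_2 = (u_1 − 11)/13 = -5/6
  u_2 = -5/6;  a_5 = 10;  u_3 = (u_2 − 10)/13 = -5/6
Digits: (0, 0, 0, 1, 11, 10).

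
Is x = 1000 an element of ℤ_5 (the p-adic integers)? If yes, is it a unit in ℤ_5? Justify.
x ∈ ℤ_5 but not a unit; v_5(x) = 3 > 0

ℤ_5 = {x ∈ ℚ_5 : v_5(x) ≥ 0} and ℤ_5^× = {x ∈ ℤ_5 : v_5(x) = 0}. Here v_5(1000) = v_5(num) − v_5(den) = 3; compare against these criteria.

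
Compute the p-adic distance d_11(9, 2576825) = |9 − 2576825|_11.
d_11(9, 2576825) = 1/161051

Step 1 — x − y = 9 − 2576825 = -2576816. Step 2 — v_11(-2576816) = 5 (factor: -2576816 = −(11^5 · 16); the sign does not affect v_p). Step 3 — |x − y|_11 = 11^{-5} = 1/161051.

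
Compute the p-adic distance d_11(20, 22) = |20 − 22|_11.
d_11(20, 22) = 1

Step 1 — x − y = 20 − 22 = -2. Step 2 — v_11(-2) = 0 (factor: -2 = −(11^0 · 2); the sign does not affect v_p). Step 3 — |x − y|_11 = 11^{0} = 1.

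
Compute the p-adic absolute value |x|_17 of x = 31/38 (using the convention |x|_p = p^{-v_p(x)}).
|31/38|_17 = 1

Step 1 — compute v_17(x) by factoring powers of 17 out of the numerator and denominator: v_17(31/38) = 0. Step 2 — apply |x|_p = p^{-v_p(x)} = 17^{0} = 1.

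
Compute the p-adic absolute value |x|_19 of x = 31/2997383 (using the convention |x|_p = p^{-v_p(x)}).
|31/2997383|_19 = 130321

Step 1 — compute v_19(x) by factoring powers of 19 out of the numerator and denominator: v_19(31/2997383) = -4. Step 2 — apply |x|_p = p^{-v_p(x)} = 19^{4} = 130321.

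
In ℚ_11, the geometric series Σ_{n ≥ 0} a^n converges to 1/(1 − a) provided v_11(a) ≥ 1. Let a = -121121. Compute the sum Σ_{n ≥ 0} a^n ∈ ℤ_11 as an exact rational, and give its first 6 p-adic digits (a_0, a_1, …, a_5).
Σ a^n = 1/(1 − a) = 1/121122;  first 6 digits = (1, 0, 0, 8, 2, 10)

v_11(a) = 3 ≥ 1, so the series converges in ℤ_11 to 1/(1 − a) = 1/(1 − (-121121)) = 1/121122. Expand this rational in ℤ_11: compute digits iteratively via d_i = x_i mod 11, x_{i+1} = (x_i − d_i)/11. The first 6 digits are (1, 0, 0, 8, 2, 10).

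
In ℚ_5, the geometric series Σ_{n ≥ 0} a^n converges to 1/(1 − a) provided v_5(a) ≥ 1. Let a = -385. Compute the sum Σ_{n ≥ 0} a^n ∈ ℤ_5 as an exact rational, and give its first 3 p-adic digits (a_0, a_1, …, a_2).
Σ a^n = 1/(1 − a) = 1/386;  first 3 digits = (1, 3, 3)

v_5(a) = 1 ≥ 1, so the series converges in ℤ_5 to 1/(1 − a) = 1/(1 − (-385)) = 1/386. Expand this rational in ℤ_5: compute digits iteratively via d_i = x_i mod 5, x_{i+1} = (x_i − d_i)/5. The first 3 digits are (1, 3, 3).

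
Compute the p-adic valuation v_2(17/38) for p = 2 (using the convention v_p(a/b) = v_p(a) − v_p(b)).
v_2(17/38) = -1

Factor powers of 2 from the numerator and denominator of the reduced fraction: 17 = 2^0 · 17 and 38 = 2^1 · 19. Apply v_p(a/b) = v_p(a) − v_p(b): v_2(17/38) = 0 − 1 = -1.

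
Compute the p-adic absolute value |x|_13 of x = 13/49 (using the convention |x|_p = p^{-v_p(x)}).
|13/49|_13 = 1/13

Step 1 — compute v_13(x) by factoring powers of 13 out of the numerator and denominator: v_13(13/49) = 1. Step 2 — apply |x|_p = p^{-v_p(x)} = 13^{-1} = 1/13.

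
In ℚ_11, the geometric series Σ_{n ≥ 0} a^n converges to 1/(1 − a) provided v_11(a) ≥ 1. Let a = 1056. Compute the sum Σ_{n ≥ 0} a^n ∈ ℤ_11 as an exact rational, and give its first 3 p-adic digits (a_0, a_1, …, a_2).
Σ a^n = 1/(1 − a) = -1/1055;  first 3 digits = (1, 8, 6)

v_11(a) = 1 ≥ 1, so the series converges in ℤ_11 to 1/(1 − a) = 1/(1 − 1056) = -1/1055. Expand this rational in ℤ_11: compute digits iteratively via d_i = x_i mod 11, x_{i+1} = (x_i − d_i)/11. The first 3 digits are (1, 8, 6).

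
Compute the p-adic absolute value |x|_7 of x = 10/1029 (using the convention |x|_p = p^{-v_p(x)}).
|10/1029|_7 = 343

Step 1 — compute v_7(x) by factoring powers of 7 out of the numerator and denominator: v_7(10/1029) = -3. Step 2 — apply |x|_p = p^{-v_p(x)} = 7^{3} = 343.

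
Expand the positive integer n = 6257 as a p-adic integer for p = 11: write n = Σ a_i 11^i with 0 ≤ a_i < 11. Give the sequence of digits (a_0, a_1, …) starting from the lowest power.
(a_0, a_1, …) = (9, 7, 7, 4)

Repeated division by 11 gives the digits low-to-high: 6257 = 9 + 7·11^1 + 7·11^2 + 4·11^3. Digit sequence: (9, 7, 7, 4).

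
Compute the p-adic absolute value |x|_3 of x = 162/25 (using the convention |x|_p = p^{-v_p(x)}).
|162/25|_3 = 1/81

Step 1 — compute v_3(x) by factoring powers of 3 out of the numerator and denominator: v_3(162/25) = 4. Step 2 — apply |x|_p = p^{-v_p(x)} = 3^{-4} = 1/81.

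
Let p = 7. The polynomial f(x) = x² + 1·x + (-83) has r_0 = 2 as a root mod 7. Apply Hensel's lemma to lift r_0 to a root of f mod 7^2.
r_1 = 37 (mod 49)

Hensel: r_{i+1} = r_i − f(r_i)·(f′(r_i))^{-1} mod 7^{i+2}, f′(x) = 2x + 1. Iterate:
  r_0 = 2 (mod 7)
  r_1 = 37 (mod 49)
Final: r = 37 satisfies f(r) ≡ 0 mod 7^2.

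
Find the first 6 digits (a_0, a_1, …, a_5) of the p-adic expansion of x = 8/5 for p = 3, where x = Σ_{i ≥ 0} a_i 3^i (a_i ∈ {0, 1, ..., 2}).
(a_0, …, a_5) = (1, 2, 0, 1, 2, 1)

v_3(8/5) = 0 (numerator and denominator both coprime to 3), so x ∈ ℤ_3^×. Compute digits iteratively via a_i = x_i mod 3, x_{i+1} = (x_i − a_i)/3, with x_0 = x:
  x_0 = 8/5;  a_0 = 1;  x_1 = (x_0 − 1)/3 = 1/5
  x_1 = 1/5;  a_1 = 2;  x_2 = (x_1 − 2)/3 = -3/5
  x_2 = -3/5;  a_2 = 0;  x_3 = (x_2 − 0)/3 = -1/5
  x_3 = -1/5;  a_3 = 1;  x_4 = (x_3 − 1)/3 = -2/5
  x_4 = -2/5;  a_4 = 2;  x_5 = (x_4 − 2)/3 = -4/5
  x_5 = -4/5;  a_5 = 1;  x_6 = (x_5 − 1)/3 = -3/5
Digits: (1, 2, 0, 1, 2, 1).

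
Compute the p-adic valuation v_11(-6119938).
v_11(-6119938) = 5

v_11(n) is the largest exponent k such that 11^k divides n. Factor out: -6119938 = -11^5 · 38. (Sign doesn't affect v_p.) So v_11(-6119938) = 5.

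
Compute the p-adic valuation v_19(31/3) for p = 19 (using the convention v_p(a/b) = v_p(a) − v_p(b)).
v_19(31/3) = 0

Factor powers of 19 from the numerator and denominator of the reduced fraction: 31 = 19^0 · 31 and 3 = 19^0 · 3. Apply v_p(a/b) = v_p(a) − v_p(b): v_19(31/3) = 0 − 0 = 0.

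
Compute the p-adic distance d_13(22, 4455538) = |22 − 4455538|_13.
d_13(22, 4455538) = 1/371293

Step 1 — x − y = 22 − 4455538 = -4455516. Step 2 — v_13(-4455516) = 5 (factor: -4455516 = −(13^5 · 12); the sign does not affect v_p). Step 3 — |x − y|_13 = 13^{-5} = 1/371293.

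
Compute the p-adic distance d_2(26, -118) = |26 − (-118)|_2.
d_2(26, -118) = 1/16

Step 1 — x − y = 26 − (-118) = 144. Step 2 — v_2(144) = 4 (factor: 144 = (2^4 · 9); the sign does not affect v_p). Step 3 — |x − y|_2 = 2^{-4} = 1/16.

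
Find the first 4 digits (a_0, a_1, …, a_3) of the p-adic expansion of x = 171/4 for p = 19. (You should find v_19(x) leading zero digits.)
(a_0, …, a_3) = (0, 7, 14, 4)

v_19(171/4) = 1, so a_0 = ... = a_0 = 0. Factor out: x = 19^1 · u with u = 9/4 a unit in ℤ_19. Expand u iteratively via a_{v+i} = u_i mod 19, u_{i+1} = (u_i − a_{v+i})/19:
  u_0 = 9/4;  a_1 = 7;  u_1 = (u_0 − 7)/19 = -1/4
  u_1 = -1/4;  a_2 = 14;  u_2 = (u_1 − 14)/19 = -3/4
  u_2 = -3/4;  a_3 = 4;  u_3 = (u_2 − 4)/19 = -1/4
Digits: (0, 7, 14, 4).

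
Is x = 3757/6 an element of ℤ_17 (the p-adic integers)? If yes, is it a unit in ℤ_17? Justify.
x ∈ ℤ_17 but not a unit; v_17(x) = 2 > 0

ℤ_17 = {x ∈ ℚ_17 : v_17(x) ≥ 0} and ℤ_17^× = {x ∈ ℤ_17 : v_17(x) = 0}. Here v_17(3757/6) = v_17(num) − v_17(den) = 2; compare against these criteria.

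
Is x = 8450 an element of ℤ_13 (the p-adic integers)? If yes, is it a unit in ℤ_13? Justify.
x ∈ ℤ_13 but not a unit; v_13(x) = 2 > 0

ℤ_13 = {x ∈ ℚ_13 : v_13(x) ≥ 0} and ℤ_13^× = {x ∈ ℤ_13 : v_13(x) = 0}. Here v_13(8450) = v_13(num) − v_13(den) = 2; compare against these criteria.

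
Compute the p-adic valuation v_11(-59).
v_11(-59) = 0

v_11(n) is the largest exponent k such that 11^k divides n. Factor out: -59 = -11^0 · 59. (Sign doesn't affect v_p.) So v_11(-59) = 0.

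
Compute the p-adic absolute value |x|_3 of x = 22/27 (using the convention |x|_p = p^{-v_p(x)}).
|22/27|_3 = 27

Step 1 — compute v_3(x) by factoring powers of 3 out of the numerator and denominator: v_3(22/27) = -3. Step 2 — apply |x|_p = p^{-v_p(x)} = 3^{3} = 27.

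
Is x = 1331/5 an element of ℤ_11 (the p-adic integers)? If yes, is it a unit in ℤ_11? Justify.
x ∈ ℤ_11 but not a unit; v_11(x) = 3 > 0

ℤ_11 = {x ∈ ℚ_11 : v_11(x) ≥ 0} and ℤ_11^× = {x ∈ ℤ_11 : v_11(x) = 0}. Here v_11(1331/5) = v_11(num) − v_11(den) = 3; compare against these criteria.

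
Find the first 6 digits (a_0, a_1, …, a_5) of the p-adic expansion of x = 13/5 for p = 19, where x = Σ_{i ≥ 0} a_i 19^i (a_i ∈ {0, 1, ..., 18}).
(a_0, …, a_5) = (14, 7, 11, 7, 11, 7)

v_19(13/5) = 0 (numerator and denominator both coprime to 19), so x ∈ ℤ_19^×. Compute digits iteratively via a_i = x_i mod 19, x_{i+1} = (x_i − a_i)/19, with x_0 = x:
  x_0 = 13/5;  a_0 = 14;  x_1 = (x_0 − 14)/19 = -3/5
  x_1 = -3/5;  a_1 = 7;  x_2 = (x_1 − 7)/19 = -2/5
  x_2 = -2/5;  a_2 = 11;  x_3 = (x_2 − 11)/19 = -3/5
  x_3 = -3/5;  a_3 = 7;  x_4 = (x_3 − 7)/19 = -2/5
  x_4 = -2/5;  a_4 = 11;  x_5 = (x_4 − 11)/19 = -3/5
  x_5 = -3/5;  a_5 = 7;  x_6 = (x_5 − 7)/19 = -2/5
Digits: (14, 7, 11, 7, 11, 7).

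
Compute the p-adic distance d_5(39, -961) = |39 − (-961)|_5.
d_5(39, -961) = 1/125

Step 1 — x − y = 39 − (-961) = 1000. Step 2 — v_5(1000) = 3 (factor: 1000 = (5^3 · 8); the sign does not affect v_p). Step 3 — |x − y|_5 = 5^{-3} = 1/125.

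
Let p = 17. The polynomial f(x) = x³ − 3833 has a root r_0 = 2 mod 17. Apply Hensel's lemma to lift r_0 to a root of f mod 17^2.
r_1 = 104 (mod 289)

Hensel: r_{i+1} = r_i − f(r_i)/f′(r_i) mod 17^{i+2}, where f′(x) = 3x². Iterate:
  r_0 = 2 (mod 17)
  r_1 = 104 (mod 289)
Final: r = 104 with f(r) ≡ 0 mod 17^2.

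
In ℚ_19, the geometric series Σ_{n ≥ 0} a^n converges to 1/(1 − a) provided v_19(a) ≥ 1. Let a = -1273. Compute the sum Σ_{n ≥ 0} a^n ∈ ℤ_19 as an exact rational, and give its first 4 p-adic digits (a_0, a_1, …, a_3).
Σ a^n = 1/(1 − a) = 1/1274;  first 4 digits = (1, 9, 1, 15)

v_19(a) = 1 ≥ 1, so the series converges in ℤ_19 to 1/(1 − a) = 1/(1 − (-1273)) = 1/1274. Expand this rational in ℤ_19: compute digits iteratively via d_i = x_i mod 19, x_{i+1} = (x_i − d_i)/19. The first 4 digits are (1, 9, 1, 15).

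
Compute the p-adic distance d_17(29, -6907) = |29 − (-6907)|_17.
d_17(29, -6907) = 1/289

Step 1 — x − y = 29 − (-6907) = 6936. Step 2 — v_17(6936) = 2 (factor: 6936 = (17^2 · 24); the sign does not affect v_p). Step 3 — |x − y|_17 = 17^{-2} = 1/289.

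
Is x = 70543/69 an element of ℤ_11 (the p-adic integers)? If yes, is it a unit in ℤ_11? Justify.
x ∈ ℤ_11 but not a unit; v_11(x) = 3 > 0

ℤ_11 = {x ∈ ℚ_11 : v_11(x) ≥ 0} and ℤ_11^× = {x ∈ ℤ_11 : v_11(x) = 0}. Here v_11(70543/69) = v_11(num) − v_11(den) = 3; compare against these criteria.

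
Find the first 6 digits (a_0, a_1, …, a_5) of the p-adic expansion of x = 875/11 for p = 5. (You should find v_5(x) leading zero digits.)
(a_0, …, a_5) = (0, 0, 0, 2, 2, 0)

v_5(875/11) = 3, so a_0 = ... = a_2 = 0. Factor out: x = 5^3 · u with u = 7/11 a unit in ℤ_5. Expand u iteratively via a_{v+i} = u_i mod 5, u_{i+1} = (u_i − a_{v+i})/5:
  u_0 = 7/11;  a_3 = 2;  u_1 = (u_0 − 2)/5 = -3/11
  u_1 = -3/11;  a_4 = 2;  u_2 = (u_1 − 2)/5 = -5/11
  u_2 = -5/11;  a_5 = 0;  u_3 = (u_2 − 0)/5 = -1/11
Digits: (0, 0, 0, 2, 2, 0).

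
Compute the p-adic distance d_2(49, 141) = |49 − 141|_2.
d_2(49, 141) = 1/4

Step 1 — x − y = 49 − 141 = -92. Step 2 — v_2(-92) = 2 (factor: -92 = −(2^2 · 23); the sign does not affect v_p). Step 3 — |x − y|_2 = 2^{-2} = 1/4.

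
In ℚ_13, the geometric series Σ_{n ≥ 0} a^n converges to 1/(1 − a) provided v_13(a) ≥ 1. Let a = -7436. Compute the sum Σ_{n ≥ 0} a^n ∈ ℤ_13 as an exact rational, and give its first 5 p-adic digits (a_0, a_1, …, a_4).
Σ a^n = 1/(1 − a) = 1/7437;  first 5 digits = (1, 0, 8, 9, 11)

v_13(a) = 2 ≥ 1, so the series converges in ℤ_13 to 1/(1 − a) = 1/(1 − (-7436)) = 1/7437. Expand this rational in ℤ_13: compute digits iteratively via d_i = x_i mod 13, x_{i+1} = (x_i − d_i)/13. The first 5 digits are (1, 0, 8, 9, 11).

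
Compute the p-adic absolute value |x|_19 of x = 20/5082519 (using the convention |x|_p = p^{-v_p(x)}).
|20/5082519|_19 = 130321

Step 1 — compute v_19(x) by factoring powers of 19 out of the numerator and denominator: v_19(20/5082519) = -4. Step 2 — apply |x|_p = p^{-v_p(x)} = 19^{4} = 130321.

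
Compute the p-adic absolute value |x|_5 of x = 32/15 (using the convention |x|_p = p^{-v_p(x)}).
|32/15|_5 = 5

Step 1 — compute v_5(x) by factoring powers of 5 out of the numerator and denominator: v_5(32/15) = -1. Step 2 — apply |x|_p = p^{-v_p(x)} = 5^{1} = 5.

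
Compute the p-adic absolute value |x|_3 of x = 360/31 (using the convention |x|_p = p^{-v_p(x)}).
|360/31|_3 = 1/9

Step 1 — compute v_3(x) by factoring powers of 3 out of the numerator and denominator: v_3(360/31) = 2. Step 2 — apply |x|_p = p^{-v_p(x)} = 3^{-2} = 1/9.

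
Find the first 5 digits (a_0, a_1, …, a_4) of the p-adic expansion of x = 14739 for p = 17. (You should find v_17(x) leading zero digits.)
(a_0, …, a_4) = (0, 0, 0, 3, 0)

v_17(14739) = 3, so a_0 = ... = a_2 = 0. Factor out: x = 17^3 · u with u = 3 a unit in ℤ_17. Expand u iteratively via a_{v+i} = u_i mod 17, u_{i+1} = (u_i − a_{v+i})/17:
  u_0 = 3;  a_3 = 3;  u_1 = (u_0 − 3)/17 = 0
  u_1 = 0;  a_4 = 0;  u_2 = (u_1 − 0)/17 = 0
Digits: (0, 0, 0, 3, 0).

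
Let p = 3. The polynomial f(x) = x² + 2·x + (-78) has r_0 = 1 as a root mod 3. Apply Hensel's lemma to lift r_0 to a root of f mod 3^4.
r_3 = 58 (mod 81)

Hensel: r_{i+1} = r_i − f(r_i)·(f′(r_i))^{-1} mod 3^{i+2}, f′(x) = 2x + 2. Iterate:
  r_0 = 1 (mod 3)
  r_1 = 4 (mod 9)
  r_2 = 4 (mod 27)
  r_3 = 58 (mod 81)
Final: r = 58 satisfies f(r) ≡ 0 mod 3^4.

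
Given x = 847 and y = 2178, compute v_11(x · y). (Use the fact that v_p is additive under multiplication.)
v_11(1844766) = 4

v_p(x) = 2 (factor: 847 = 11^2 · 7); v_p(y) = 2 (factor: 2178 = 11^2 · 18). Additivity: v_p(xy) = v_p(x) + v_p(y) = 2 + 2 = 4. (Direct check: xy = 1844766 = 11^4 · (126).)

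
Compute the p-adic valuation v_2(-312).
v_2(-312) = 3

v_2(n) is the largest exponent k such that 2^k divides n. Factor out: -312 = -2^3 · 39. (Sign doesn't affect v_p.) So v_2(-312) = 3.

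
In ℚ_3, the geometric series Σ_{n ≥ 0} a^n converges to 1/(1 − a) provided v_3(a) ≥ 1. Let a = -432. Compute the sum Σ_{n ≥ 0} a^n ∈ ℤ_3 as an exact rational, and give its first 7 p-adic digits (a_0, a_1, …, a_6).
Σ a^n = 1/(1 − a) = 1/433;  first 7 digits = (1, 0, 0, 2, 0, 1, 0)

v_3(a) = 3 ≥ 1, so the series converges in ℤ_3 to 1/(1 − a) = 1/(1 − (-432)) = 1/433. Expand this rational in ℤ_3: compute digits iteratively via d_i = x_i mod 3, x_{i+1} = (x_i − d_i)/3. The first 7 digits are (1, 0, 0, 2, 0, 1, 0).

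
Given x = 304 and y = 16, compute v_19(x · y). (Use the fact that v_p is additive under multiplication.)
v_19(4864) = 1

v_p(x) = 1 (factor: 304 = 19^1 · 16); v_p(y) = 0 (factor: 16 = 19^0 · 16). Additivity: v_p(xy) = v_p(x) + v_p(y) = 1 + 0 = 1. (Direct check: xy = 4864 = 19^1 · (256).)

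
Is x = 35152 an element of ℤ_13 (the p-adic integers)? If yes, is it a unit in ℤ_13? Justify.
x ∈ ℤ_13 but not a unit; v_13(x) = 3 > 0

ℤ_13 = {x ∈ ℚ_13 : v_13(x) ≥ 0} and ℤ_13^× = {x ∈ ℤ_13 : v_13(x) = 0}. Here v_13(35152) = v_13(num) − v_13(den) = 3; compare against these criteria.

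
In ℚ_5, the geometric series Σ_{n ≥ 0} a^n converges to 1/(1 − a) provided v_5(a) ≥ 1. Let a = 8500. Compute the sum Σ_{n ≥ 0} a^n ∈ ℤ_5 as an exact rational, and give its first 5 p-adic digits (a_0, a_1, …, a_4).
Σ a^n = 1/(1 − a) = -1/8499;  first 5 digits = (1, 0, 0, 3, 3)

v_5(a) = 3 ≥ 1, so the series converges in ℤ_5 to 1/(1 − a) = 1/(1 − 8500) = -1/8499. Expand this rational in ℤ_5: compute digits iteratively via d_i = x_i mod 5, x_{i+1} = (x_i − d_i)/5. The first 5 digits are (1, 0, 0, 3, 3).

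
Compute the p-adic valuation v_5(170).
v_5(170) = 1

v_5(n) is the largest exponent k such that 5^k divides n. Factor out: 170 = 5^1 · 34. (Sign doesn't affect v_p.) So v_5(170) = 1.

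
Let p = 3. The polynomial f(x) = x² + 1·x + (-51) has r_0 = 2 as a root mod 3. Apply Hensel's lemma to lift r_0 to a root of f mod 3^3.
r_2 = 11 (mod 27)

Hensel: r_{i+1} = r_i − f(r_i)·(f′(r_i))^{-1} mod 3^{i+2}, f′(x) = 2x + 1. Iterate:
  r_0 = 2 (mod 3)
  r_1 = 2 (mod 9)
  r_2 = 11 (mod 27)
Final: r = 11 satisfies f(r) ≡ 0 mod 3^3.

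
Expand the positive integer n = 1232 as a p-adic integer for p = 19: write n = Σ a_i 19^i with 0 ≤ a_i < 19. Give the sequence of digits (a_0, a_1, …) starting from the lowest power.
(a_0, a_1, …) = (16, 7, 3)

Repeated division by 19 gives the digits low-to-high: 1232 = 16 + 7·19^1 + 3·19^2. Digit sequence: (16, 7, 3).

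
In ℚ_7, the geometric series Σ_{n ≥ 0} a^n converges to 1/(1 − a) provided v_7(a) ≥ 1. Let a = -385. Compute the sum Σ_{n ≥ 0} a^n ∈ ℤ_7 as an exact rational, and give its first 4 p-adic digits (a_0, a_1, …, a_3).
Σ a^n = 1/(1 − a) = 1/386;  first 4 digits = (1, 1, 0, 5)

v_7(a) = 1 ≥ 1, so the series converges in ℤ_7 to 1/(1 − a) = 1/(1 − (-385)) = 1/386. Expand this rational in ℤ_7: compute digits iteratively via d_i = x_i mod 7, x_{i+1} = (x_i − d_i)/7. The first 4 digits are (1, 1, 0, 5).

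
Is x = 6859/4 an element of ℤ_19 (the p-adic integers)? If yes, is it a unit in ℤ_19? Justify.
x ∈ ℤ_19 but not a unit; v_19(x) = 3 > 0

ℤ_19 = {x ∈ ℚ_19 : v_19(x) ≥ 0} and ℤ_19^× = {x ∈ ℤ_19 : v_19(x) = 0}. Here v_19(6859/4) = v_19(num) − v_19(den) = 3; compare against these criteria.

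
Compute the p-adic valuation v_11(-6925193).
v_11(-6925193) = 5

v_11(n) is the largest exponent k such that 11^k divides n. Factor out: -6925193 = -11^5 · 43. (Sign doesn't affect v_p.) So v_11(-6925193) = 5.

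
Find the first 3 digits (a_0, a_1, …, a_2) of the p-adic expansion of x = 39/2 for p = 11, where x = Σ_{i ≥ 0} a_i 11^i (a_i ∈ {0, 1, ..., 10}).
(a_0, …, a_2) = (3, 7, 5)

v_11(39/2) = 0 (numerator and denominator both coprime to 11), so x ∈ ℤ_11^×. Compute digits iteratively via a_i = x_i mod 11, x_{i+1} = (x_i − a_i)/11, with x_0 = x:
  x_0 = 39/2;  a_0 = 3;  x_1 = (x_0 − 3)/11 = 3/2
  x_1 = 3/2;  a_1 = 7;  x_2 = (x_1 − 7)/11 = -1/2
  x_2 = -1/2;  a_2 = 5;  x_3 = (x_2 − 5)/11 = -1/2
Digits: (3, 7, 5).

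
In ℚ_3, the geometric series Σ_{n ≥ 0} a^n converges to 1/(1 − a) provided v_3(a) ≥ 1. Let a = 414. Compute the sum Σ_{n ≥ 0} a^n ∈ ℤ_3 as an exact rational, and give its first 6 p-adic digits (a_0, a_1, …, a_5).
Σ a^n = 1/(1 − a) = -1/413;  first 6 digits = (1, 0, 1, 0, 0, 2)

v_3(a) = 2 ≥ 1, so the series converges in ℤ_3 to 1/(1 − a) = 1/(1 − 414) = -1/413. Expand this rational in ℤ_3: compute digits iteratively via d_i = x_i mod 3, x_{i+1} = (x_i − d_i)/3. The first 6 digits are (1, 0, 1, 0, 0, 2).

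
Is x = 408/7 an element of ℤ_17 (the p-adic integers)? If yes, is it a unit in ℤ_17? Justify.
x ∈ ℤ_17 but not a unit; v_17(x) = 1 > 0

ℤ_17 = {x ∈ ℚ_17 : v_17(x) ≥ 0} and ℤ_17^× = {x ∈ ℤ_17 : v_17(x) = 0}. Here v_17(408/7) = v_17(num) − v_17(den) = 1; compare against these criteria.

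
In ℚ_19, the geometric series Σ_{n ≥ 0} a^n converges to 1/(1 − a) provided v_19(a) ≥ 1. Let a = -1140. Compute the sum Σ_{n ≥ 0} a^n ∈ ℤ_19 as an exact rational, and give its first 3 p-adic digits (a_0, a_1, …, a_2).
Σ a^n = 1/(1 − a) = 1/1141;  first 3 digits = (1, 16, 5)

v_19(a) = 1 ≥ 1, so the series converges in ℤ_19 to 1/(1 − a) = 1/(1 − (-1140)) = 1/1141. Expand this rational in ℤ_19: compute digits iteratively via d_i = x_i mod 19, x_{i+1} = (x_i − d_i)/19. The first 3 digits are (1, 16, 5).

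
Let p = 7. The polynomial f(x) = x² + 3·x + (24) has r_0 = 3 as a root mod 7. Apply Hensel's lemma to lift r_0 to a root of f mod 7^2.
r_1 = 31 (mod 49)

Hensel: r_{i+1} = r_i − f(r_i)·(f′(r_i))^{-1} mod 7^{i+2}, f′(x) = 2x + 3. Iterate:
  r_0 = 3 (mod 7)
  r_1 = 31 (mod 49)
Final: r = 31 satisfies f(r) ≡ 0 mod 7^2.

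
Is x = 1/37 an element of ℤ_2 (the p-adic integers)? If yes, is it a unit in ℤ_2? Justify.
x ∈ ℤ_2^× (unit); v_2(x) = 0

ℤ_2 = {x ∈ ℚ_2 : v_2(x) ≥ 0} and ℤ_2^× = {x ∈ ℤ_2 : v_2(x) = 0}. Here v_2(1/37) = v_2(num) − v_2(den) = 0; compare against these criteria.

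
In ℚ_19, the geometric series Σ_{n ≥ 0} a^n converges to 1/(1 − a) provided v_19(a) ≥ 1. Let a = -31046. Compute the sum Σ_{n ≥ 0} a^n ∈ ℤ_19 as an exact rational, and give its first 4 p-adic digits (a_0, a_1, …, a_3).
Σ a^n = 1/(1 − a) = 1/31047;  first 4 digits = (1, 0, 9, 14)

v_19(a) = 2 ≥ 1, so the series converges in ℤ_19 to 1/(1 − a) = 1/(1 − (-31046)) = 1/31047. Expand this rational in ℤ_19: compute digits iteratively via d_i = x_i mod 19, x_{i+1} = (x_i − d_i)/19. The first 4 digits are (1, 0, 9, 14).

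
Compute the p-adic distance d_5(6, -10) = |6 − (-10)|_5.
d_5(6, -10) = 1

Step 1 — x − y = 6 − (-10) = 16. Step 2 — v_5(16) = 0 (factor: 16 = (5^0 · 16); the sign does not affect v_p). Step 3 — |x − y|_5 = 5^{0} = 1.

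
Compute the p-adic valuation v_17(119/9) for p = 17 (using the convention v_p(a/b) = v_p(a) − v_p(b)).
v_17(119/9) = 1

Factor powers of 17 from the numerator and denominator of the reduced fraction: 119 = 17^1 · 7 and 9 = 17^0 · 9. Apply v_p(a/b) = v_p(a) − v_p(b): v_17(119/9) = 1 − 0 = 1.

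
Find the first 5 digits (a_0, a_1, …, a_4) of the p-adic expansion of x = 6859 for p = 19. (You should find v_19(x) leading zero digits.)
(a_0, …, a_4) = (0, 0, 0, 1, 0)

v_19(6859) = 3, so a_0 = ... = a_2 = 0. Factor out: x = 19^3 · u with u = 1 a unit in ℤ_19. Expand u iteratively via a_{v+i} = u_i mod 19, u_{i+1} = (u_i − a_{v+i})/19:
  u_0 = 1;  a_3 = 1;  u_1 = (u_0 − 1)/19 = 0
  u_1 = 0;  a_4 = 0;  u_2 = (u_1 − 0)/19 = 0
Digits: (0, 0, 0, 1, 0).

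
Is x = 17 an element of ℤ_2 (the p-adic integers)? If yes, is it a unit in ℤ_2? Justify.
x ∈ ℤ_2^× (unit); v_2(x) = 0

ℤ_2 = {x ∈ ℚ_2 : v_2(x) ≥ 0} and ℤ_2^× = {x ∈ ℤ_2 : v_2(x) = 0}. Here v_2(17) = v_2(num) − v_2(den) = 0; compare against these criteria.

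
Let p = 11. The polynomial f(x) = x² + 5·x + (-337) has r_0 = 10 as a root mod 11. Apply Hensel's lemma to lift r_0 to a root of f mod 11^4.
r_3 = 5961 (mod 14641)

Hensel: r_{i+1} = r_i − f(r_i)·(f′(r_i))^{-1} mod 11^{i+2}, f′(x) = 2x + 5. Iterate:
  r_0 = 10 (mod 11)
  r_1 = 32 (mod 121)
  r_2 = 637 (mod 1331)
  r_3 = 5961 (mod 14641)
Final: r = 5961 satisfies f(r) ≡ 0 mod 11^4.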